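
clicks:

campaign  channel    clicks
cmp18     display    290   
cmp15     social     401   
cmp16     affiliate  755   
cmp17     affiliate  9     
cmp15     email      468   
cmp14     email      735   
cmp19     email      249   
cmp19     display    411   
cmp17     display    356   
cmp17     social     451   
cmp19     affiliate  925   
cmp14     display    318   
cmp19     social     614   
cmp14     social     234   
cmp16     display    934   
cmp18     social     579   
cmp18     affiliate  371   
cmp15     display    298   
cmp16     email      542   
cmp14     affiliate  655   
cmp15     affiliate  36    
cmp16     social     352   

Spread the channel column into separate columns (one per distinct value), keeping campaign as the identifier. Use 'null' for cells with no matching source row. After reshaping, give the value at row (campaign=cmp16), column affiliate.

755

The long row with campaign=cmp16, channel=affiliate has clicks=755.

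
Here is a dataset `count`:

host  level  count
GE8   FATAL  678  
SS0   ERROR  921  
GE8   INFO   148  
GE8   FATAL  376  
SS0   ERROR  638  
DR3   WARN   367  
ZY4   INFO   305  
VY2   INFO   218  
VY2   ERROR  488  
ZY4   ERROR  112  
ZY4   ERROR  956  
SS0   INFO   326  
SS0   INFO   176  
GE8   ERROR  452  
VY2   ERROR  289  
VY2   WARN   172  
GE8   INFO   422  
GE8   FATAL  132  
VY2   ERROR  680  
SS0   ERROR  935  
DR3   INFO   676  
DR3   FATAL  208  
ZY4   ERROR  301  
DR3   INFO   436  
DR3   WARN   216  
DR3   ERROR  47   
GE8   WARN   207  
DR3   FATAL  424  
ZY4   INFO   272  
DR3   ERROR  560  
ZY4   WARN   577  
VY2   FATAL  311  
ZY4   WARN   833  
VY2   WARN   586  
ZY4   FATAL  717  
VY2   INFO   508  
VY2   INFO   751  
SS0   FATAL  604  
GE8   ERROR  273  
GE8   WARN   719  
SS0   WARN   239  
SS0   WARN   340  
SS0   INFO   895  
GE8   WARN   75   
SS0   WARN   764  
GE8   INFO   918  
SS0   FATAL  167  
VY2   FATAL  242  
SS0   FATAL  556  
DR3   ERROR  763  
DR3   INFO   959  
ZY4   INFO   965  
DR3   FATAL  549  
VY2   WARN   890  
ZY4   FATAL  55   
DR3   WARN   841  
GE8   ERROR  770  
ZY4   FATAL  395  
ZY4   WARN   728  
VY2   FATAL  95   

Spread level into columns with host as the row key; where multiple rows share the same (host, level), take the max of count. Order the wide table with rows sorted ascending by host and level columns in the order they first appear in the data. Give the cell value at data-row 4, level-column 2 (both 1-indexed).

680

With rows sorted ascending by host, row 4 is host=VY2. level columns in first-appearance order: FATAL, ERROR, INFO, WARN; column 2 is ERROR.
Long rows with host=VY2, level=ERROR: max(488, 289, 680) = 680.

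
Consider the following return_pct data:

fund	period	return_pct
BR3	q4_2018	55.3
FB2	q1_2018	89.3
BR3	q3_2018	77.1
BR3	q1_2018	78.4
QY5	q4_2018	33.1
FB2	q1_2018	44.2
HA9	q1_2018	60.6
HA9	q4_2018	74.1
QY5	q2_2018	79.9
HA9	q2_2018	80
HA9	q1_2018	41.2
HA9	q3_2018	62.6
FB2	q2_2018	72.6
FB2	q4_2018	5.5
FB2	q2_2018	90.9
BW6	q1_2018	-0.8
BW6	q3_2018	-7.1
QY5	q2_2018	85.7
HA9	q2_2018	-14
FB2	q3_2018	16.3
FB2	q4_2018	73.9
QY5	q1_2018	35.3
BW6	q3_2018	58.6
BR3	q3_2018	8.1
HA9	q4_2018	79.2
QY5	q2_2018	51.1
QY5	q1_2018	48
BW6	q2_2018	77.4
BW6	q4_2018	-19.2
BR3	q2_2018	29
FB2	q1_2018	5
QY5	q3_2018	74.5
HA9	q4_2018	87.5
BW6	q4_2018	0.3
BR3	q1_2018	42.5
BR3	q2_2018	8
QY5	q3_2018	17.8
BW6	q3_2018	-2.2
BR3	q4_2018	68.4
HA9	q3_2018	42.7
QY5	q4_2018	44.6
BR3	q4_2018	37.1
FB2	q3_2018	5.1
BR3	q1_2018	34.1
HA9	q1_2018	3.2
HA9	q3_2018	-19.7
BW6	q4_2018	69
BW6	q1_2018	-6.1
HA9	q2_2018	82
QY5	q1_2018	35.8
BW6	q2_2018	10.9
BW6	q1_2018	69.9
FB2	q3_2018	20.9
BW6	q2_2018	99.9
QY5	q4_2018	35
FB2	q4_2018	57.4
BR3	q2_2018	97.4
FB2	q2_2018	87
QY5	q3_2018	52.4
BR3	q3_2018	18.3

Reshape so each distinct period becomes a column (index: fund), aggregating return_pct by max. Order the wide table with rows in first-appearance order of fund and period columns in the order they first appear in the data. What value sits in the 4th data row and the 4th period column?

82

With rows in first-appearance order of fund, row 4 is fund=HA9. period columns in first-appearance order: q4_2018, q1_2018, q3_2018, q2_2018; column 4 is q2_2018.
Long rows with fund=HA9, period=q2_2018: max(80, -14, 82) = 82.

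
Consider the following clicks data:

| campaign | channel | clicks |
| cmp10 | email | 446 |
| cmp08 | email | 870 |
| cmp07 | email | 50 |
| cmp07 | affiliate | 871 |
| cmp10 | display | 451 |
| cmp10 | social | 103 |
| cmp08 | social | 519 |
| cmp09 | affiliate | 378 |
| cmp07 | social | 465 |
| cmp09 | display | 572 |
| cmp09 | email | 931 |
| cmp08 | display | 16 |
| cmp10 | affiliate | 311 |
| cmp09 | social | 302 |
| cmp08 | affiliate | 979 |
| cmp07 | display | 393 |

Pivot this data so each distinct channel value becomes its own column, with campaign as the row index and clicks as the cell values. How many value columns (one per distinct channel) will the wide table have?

4

4 distinct channel values: display, email, social, affiliate.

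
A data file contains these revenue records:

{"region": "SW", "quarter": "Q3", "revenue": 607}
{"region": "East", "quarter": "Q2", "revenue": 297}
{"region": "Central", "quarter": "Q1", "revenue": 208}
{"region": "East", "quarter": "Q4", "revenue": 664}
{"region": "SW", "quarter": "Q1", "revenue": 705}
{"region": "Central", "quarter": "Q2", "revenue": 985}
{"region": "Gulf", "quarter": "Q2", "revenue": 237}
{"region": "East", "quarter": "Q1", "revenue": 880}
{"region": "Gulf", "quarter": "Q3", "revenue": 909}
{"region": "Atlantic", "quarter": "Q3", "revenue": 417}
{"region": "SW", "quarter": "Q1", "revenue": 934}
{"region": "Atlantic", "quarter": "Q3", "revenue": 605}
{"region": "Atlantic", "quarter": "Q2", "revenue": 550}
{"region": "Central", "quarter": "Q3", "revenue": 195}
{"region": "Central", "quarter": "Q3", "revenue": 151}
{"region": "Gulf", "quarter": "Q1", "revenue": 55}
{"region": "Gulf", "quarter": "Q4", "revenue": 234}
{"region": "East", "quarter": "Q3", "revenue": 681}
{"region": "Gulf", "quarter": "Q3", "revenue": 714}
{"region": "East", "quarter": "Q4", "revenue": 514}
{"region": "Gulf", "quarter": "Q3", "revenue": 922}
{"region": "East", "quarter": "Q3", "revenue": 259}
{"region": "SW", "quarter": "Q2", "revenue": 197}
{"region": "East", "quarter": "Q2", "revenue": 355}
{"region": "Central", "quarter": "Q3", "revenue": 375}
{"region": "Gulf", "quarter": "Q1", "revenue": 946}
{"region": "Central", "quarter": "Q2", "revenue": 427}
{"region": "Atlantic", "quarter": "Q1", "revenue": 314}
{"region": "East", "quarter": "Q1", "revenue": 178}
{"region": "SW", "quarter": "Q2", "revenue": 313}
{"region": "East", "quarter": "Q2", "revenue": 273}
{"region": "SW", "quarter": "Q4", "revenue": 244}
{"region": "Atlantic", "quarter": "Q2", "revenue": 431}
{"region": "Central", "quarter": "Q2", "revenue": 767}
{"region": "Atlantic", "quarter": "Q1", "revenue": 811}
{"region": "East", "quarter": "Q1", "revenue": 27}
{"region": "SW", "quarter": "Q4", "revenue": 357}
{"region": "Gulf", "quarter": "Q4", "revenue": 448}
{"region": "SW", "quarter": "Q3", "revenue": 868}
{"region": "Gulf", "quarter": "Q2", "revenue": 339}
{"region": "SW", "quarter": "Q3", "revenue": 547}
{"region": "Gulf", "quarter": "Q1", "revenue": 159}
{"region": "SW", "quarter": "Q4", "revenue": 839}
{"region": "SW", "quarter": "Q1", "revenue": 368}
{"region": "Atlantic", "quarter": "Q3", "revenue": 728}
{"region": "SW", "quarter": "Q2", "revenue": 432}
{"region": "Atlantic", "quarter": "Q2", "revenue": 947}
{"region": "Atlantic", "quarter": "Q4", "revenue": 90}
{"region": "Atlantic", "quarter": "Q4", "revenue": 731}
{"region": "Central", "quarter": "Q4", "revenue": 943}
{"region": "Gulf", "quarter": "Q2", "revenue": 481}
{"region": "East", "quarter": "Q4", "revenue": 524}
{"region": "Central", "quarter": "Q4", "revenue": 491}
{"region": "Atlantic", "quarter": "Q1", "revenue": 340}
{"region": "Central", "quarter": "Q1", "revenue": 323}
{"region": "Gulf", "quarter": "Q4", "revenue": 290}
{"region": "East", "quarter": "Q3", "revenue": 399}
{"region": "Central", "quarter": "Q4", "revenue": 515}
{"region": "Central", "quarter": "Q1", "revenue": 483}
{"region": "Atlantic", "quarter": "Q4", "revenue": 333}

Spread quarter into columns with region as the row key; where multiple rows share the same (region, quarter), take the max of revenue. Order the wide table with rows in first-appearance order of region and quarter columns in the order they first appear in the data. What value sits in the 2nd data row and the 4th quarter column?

With rows in first-appearance order of region, row 2 is region=East. quarter columns in first-appearance order: Q3, Q2, Q1, Q4; column 4 is Q4.
Long rows with region=East, quarter=Q4: max(664, 514, 524) = 664.

664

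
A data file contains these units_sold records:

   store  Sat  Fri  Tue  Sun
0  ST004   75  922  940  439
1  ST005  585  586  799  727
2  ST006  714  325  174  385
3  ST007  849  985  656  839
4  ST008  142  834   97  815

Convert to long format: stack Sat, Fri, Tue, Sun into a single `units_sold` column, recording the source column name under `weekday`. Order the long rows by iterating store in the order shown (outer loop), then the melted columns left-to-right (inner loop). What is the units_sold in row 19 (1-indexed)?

20 rows total (5 × 4). Row 19: index ⌊(19-1)/4⌋ = 4 into store → ST008; (19-1) mod 4 = 2 into the melted columns → Tue.
So row 19 is (ST008, Tue, 97); units_sold = 97.

97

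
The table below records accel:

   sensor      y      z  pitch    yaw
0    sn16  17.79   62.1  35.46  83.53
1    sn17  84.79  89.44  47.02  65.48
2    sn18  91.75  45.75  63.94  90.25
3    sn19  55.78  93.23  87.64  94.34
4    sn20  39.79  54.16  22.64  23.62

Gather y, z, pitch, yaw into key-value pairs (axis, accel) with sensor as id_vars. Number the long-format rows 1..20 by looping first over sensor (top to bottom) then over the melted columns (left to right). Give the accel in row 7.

20 rows total (5 × 4). Row 7: index ⌊(7-1)/4⌋ = 1 into sensor → sn17; (7-1) mod 4 = 2 into the melted columns → pitch.
So row 7 is (sn17, pitch, 47.02); accel = 47.02.

47.02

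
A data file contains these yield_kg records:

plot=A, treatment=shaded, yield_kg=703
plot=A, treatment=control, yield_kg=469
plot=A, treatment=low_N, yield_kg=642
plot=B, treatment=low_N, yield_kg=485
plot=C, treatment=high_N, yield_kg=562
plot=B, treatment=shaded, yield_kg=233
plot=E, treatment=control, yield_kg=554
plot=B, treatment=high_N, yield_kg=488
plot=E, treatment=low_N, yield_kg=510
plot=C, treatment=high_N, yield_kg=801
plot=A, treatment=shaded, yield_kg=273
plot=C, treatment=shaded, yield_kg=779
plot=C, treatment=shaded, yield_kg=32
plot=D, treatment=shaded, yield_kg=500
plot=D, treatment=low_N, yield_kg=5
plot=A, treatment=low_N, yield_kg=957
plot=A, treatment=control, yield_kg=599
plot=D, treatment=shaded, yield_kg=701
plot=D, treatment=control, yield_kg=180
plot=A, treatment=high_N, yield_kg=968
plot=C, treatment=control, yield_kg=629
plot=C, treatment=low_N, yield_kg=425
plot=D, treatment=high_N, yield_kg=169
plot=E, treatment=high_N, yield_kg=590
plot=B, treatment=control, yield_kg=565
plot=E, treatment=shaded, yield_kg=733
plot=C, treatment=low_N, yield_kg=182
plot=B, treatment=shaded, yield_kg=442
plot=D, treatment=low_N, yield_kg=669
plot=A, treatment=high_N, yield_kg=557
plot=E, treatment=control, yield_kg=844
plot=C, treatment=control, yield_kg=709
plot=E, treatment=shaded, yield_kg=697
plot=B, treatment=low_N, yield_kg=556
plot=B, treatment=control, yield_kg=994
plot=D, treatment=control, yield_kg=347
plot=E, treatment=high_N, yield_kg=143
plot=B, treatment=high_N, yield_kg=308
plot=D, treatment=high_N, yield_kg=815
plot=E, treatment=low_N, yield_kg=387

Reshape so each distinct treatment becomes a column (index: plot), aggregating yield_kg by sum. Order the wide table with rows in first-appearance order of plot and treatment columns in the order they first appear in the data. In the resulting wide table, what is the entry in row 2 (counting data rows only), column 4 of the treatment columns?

796

With rows in first-appearance order of plot, row 2 is plot=B. treatment columns in first-appearance order: shaded, control, low_N, high_N; column 4 is high_N.
Long rows with plot=B, treatment=high_N: 488 + 308 = 796.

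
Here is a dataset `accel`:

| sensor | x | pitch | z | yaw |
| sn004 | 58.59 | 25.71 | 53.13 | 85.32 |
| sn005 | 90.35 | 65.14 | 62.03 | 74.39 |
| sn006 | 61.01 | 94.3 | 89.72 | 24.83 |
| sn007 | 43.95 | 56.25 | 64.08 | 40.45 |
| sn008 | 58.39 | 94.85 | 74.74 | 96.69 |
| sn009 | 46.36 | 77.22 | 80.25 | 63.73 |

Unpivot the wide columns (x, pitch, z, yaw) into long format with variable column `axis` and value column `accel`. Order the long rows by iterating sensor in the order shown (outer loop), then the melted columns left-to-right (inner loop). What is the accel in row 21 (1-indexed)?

24 rows total (6 × 4). Row 21: index ⌊(21-1)/4⌋ = 5 into sensor → sn009; (21-1) mod 4 = 0 into the melted columns → x.
So row 21 is (sn009, x, 46.36); accel = 46.36.

46.36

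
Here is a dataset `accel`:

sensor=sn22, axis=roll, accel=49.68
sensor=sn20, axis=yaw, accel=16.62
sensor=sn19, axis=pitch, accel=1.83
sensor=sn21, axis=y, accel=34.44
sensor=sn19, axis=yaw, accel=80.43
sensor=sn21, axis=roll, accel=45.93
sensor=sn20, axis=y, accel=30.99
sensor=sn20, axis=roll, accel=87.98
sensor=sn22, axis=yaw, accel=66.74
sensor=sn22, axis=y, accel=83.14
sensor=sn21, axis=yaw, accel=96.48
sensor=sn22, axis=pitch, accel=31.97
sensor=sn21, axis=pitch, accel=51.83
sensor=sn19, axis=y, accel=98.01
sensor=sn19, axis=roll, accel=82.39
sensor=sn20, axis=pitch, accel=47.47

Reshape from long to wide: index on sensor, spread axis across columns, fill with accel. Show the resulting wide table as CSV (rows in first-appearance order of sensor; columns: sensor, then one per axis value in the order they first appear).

Columns: sensor plus the 4 distinct axis values (roll, yaw, pitch, y).
For example, row sn22 column roll takes accel=49.68 from the long row (sn22, roll).

sensor,roll,yaw,pitch,y
sn22,49.68,66.74,31.97,83.14
sn20,87.98,16.62,47.47,30.99
sn19,82.39,80.43,1.83,98.01
sn21,45.93,96.48,51.83,34.44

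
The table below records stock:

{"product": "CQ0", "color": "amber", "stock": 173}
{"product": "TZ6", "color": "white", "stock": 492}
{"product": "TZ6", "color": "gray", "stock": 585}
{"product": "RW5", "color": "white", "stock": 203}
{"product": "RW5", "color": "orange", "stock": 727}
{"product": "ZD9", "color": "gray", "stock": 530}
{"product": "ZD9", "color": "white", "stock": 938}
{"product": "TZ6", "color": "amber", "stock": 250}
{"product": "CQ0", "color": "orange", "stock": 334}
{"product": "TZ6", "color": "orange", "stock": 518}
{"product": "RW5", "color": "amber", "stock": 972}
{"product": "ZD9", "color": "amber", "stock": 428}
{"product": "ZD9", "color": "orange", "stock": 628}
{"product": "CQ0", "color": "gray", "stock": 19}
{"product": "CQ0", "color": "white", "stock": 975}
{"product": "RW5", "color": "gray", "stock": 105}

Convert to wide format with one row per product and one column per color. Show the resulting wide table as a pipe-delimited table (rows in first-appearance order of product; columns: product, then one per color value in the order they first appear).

Columns: product plus the 4 distinct color values (amber, white, gray, orange).
For example, row CQ0 column amber takes stock=173 from the long row (CQ0, amber).

| product | amber | white | gray | orange |
| CQ0 | 173 | 975 | 19 | 334 |
| TZ6 | 250 | 492 | 585 | 518 |
| RW5 | 972 | 203 | 105 | 727 |
| ZD9 | 428 | 938 | 530 | 628 |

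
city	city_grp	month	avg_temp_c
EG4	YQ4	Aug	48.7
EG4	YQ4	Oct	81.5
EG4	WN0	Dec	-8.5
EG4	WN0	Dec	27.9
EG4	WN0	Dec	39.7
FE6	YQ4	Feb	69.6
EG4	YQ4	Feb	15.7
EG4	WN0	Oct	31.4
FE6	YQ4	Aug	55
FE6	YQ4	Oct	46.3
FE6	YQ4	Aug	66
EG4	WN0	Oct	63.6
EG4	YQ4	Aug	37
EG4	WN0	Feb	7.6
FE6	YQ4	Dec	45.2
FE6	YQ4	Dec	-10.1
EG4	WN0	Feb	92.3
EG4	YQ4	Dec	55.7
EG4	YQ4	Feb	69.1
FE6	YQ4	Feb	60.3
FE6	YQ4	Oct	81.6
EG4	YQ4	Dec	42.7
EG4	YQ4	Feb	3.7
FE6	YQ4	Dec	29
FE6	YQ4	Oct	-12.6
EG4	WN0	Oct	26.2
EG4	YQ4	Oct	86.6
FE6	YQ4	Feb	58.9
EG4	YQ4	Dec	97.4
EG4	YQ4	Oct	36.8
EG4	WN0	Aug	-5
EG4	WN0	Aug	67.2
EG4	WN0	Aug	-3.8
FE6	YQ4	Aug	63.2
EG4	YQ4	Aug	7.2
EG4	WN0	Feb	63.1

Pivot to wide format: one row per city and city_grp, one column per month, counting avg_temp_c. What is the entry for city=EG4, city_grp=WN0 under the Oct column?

Rows with city=EG4, city_grp=WN0 and month=Oct: avg_temp_c values are 31.4, 63.6, 26.2.
3 rows match — count = 3.

3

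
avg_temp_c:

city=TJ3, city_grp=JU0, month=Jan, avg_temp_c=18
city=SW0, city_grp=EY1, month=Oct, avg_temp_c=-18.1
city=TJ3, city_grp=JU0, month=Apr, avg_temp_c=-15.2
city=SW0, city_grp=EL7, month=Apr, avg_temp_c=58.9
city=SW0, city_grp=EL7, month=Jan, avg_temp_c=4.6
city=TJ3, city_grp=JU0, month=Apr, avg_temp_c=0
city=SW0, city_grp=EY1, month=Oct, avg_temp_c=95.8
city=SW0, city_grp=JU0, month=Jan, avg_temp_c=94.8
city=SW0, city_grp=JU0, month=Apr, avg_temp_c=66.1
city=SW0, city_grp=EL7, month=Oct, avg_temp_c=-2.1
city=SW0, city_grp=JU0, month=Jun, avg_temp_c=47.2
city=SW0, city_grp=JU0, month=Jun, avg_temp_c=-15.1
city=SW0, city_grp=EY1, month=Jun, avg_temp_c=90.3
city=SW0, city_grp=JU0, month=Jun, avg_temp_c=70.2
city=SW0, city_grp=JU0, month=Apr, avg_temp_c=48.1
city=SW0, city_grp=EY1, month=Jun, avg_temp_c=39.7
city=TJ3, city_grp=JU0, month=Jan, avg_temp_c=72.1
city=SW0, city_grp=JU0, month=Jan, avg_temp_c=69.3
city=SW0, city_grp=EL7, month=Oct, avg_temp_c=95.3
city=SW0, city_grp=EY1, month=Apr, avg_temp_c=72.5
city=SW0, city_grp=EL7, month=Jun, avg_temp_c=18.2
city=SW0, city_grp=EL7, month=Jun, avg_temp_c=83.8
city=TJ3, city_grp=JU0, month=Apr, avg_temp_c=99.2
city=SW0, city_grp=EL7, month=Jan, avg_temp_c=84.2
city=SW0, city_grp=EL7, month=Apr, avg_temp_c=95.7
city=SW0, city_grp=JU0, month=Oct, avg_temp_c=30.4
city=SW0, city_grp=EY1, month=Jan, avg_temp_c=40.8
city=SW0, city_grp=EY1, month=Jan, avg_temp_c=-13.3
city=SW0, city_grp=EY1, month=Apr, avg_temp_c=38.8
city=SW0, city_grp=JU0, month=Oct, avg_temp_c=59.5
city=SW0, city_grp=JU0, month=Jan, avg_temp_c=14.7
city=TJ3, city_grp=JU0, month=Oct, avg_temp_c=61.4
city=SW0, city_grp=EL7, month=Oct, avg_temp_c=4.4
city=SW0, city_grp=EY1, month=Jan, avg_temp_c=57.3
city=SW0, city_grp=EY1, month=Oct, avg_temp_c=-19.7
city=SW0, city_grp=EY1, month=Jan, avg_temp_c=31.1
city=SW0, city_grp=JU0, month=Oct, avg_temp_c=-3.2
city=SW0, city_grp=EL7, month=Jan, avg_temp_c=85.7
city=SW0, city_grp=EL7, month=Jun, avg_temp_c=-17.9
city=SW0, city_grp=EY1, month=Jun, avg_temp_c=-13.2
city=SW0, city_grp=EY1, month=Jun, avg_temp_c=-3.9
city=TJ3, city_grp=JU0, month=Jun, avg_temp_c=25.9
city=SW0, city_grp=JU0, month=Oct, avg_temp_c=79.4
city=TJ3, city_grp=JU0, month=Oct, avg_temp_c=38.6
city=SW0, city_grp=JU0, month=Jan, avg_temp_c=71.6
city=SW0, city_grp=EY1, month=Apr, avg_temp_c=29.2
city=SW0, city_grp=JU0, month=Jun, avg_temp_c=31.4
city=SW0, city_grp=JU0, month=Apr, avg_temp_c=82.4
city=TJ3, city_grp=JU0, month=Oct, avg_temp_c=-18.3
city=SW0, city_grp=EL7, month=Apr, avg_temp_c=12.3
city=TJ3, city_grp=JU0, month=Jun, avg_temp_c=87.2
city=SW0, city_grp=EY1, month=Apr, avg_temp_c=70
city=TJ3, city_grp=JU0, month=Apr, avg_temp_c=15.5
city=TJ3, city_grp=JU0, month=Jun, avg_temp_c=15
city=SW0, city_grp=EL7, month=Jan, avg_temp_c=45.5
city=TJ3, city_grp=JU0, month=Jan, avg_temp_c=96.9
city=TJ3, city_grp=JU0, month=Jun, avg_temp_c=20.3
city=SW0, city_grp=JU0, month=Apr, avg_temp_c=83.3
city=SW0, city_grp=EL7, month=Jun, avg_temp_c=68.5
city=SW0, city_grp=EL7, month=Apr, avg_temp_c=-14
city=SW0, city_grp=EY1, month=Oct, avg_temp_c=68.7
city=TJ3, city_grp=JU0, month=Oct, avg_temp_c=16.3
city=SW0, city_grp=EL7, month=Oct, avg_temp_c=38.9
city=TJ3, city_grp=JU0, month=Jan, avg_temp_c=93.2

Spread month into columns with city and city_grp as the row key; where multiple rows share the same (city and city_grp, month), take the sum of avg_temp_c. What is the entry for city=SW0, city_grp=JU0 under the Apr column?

279.9

Rows with city=SW0, city_grp=JU0 and month=Apr: avg_temp_c values are 66.1, 48.1, 82.4, 83.3.
66.1 + 48.1 + 82.4 + 83.3 = 279.9.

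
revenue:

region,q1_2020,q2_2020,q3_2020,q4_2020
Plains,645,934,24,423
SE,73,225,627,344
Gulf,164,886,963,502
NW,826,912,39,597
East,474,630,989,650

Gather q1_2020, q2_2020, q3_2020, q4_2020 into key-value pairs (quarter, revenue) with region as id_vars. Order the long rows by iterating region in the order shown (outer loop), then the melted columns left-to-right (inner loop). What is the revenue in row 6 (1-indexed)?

20 rows total (5 × 4). Row 6: index ⌊(6-1)/4⌋ = 1 into region → SE; (6-1) mod 4 = 1 into the melted columns → q2_2020.
So row 6 is (SE, q2_2020, 225); revenue = 225.

225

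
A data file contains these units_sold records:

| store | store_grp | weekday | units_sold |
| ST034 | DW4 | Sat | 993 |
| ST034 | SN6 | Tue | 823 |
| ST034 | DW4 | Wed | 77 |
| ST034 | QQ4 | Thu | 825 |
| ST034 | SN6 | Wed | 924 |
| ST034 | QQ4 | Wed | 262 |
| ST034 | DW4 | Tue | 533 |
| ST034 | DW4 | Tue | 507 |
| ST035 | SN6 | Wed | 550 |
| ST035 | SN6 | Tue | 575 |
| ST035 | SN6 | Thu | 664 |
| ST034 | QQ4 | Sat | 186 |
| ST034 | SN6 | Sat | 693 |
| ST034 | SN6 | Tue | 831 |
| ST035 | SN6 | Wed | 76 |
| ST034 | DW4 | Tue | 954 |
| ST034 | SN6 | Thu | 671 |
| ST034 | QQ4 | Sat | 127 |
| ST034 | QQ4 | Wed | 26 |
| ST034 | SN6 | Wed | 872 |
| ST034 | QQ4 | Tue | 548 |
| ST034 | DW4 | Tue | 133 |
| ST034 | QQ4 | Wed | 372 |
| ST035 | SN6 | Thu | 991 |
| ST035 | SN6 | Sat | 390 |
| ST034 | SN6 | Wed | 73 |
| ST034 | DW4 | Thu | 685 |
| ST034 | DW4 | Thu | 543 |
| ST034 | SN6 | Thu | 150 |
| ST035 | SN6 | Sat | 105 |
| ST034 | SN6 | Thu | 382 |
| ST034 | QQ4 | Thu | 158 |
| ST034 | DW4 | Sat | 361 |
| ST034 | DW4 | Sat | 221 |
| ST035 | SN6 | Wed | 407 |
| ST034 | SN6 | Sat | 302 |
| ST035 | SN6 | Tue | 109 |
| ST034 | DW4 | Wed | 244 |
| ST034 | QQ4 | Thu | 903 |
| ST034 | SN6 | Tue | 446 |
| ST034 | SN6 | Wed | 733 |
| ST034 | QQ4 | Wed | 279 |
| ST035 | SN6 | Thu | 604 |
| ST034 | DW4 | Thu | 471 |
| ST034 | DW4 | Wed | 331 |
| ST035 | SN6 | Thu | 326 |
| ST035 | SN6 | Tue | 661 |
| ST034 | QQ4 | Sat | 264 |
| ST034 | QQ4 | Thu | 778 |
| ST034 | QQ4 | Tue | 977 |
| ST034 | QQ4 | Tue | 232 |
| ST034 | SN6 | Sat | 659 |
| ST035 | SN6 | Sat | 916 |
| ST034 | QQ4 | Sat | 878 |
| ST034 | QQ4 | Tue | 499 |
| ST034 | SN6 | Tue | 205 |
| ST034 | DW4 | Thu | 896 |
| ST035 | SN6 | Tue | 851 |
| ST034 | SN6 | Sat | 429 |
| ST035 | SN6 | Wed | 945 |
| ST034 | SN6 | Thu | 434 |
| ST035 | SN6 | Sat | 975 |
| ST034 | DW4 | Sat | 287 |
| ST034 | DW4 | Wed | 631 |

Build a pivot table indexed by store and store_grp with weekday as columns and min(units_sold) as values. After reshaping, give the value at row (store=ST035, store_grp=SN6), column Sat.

Rows with store=ST035, store_grp=SN6 and weekday=Sat: units_sold values are 390, 105, 916, 975.
min(390, 105, 916, 975) = 105.

105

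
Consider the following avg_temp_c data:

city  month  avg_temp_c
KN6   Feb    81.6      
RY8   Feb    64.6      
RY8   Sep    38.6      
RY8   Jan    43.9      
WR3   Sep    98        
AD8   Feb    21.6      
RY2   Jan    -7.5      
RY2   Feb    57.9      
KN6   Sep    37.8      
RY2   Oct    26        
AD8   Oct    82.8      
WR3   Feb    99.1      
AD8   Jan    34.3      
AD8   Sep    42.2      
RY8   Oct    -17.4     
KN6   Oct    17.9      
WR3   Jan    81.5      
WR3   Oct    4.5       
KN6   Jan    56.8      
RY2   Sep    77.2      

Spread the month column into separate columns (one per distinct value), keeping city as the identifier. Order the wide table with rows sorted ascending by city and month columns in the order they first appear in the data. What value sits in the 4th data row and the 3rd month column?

With rows sorted ascending by city, row 4 is city=RY8. month columns in first-appearance order: Feb, Sep, Jan, Oct; column 3 is Jan.
Long rows with city=RY8, month=Jan: avg_temp_c = 43.9.

43.9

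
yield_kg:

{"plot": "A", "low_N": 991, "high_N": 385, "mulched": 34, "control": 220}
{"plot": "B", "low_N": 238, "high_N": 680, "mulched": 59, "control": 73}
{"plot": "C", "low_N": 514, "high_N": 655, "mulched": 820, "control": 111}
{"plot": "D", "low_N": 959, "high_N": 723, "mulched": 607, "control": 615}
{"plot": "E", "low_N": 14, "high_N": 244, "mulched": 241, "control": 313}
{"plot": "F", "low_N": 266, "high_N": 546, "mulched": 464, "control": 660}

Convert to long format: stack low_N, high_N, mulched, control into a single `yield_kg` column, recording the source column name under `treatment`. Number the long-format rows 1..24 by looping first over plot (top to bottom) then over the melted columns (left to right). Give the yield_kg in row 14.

24 rows total (6 × 4). Row 14: index ⌊(14-1)/4⌋ = 3 into plot → D; (14-1) mod 4 = 1 into the melted columns → high_N.
So row 14 is (D, high_N, 723); yield_kg = 723.

723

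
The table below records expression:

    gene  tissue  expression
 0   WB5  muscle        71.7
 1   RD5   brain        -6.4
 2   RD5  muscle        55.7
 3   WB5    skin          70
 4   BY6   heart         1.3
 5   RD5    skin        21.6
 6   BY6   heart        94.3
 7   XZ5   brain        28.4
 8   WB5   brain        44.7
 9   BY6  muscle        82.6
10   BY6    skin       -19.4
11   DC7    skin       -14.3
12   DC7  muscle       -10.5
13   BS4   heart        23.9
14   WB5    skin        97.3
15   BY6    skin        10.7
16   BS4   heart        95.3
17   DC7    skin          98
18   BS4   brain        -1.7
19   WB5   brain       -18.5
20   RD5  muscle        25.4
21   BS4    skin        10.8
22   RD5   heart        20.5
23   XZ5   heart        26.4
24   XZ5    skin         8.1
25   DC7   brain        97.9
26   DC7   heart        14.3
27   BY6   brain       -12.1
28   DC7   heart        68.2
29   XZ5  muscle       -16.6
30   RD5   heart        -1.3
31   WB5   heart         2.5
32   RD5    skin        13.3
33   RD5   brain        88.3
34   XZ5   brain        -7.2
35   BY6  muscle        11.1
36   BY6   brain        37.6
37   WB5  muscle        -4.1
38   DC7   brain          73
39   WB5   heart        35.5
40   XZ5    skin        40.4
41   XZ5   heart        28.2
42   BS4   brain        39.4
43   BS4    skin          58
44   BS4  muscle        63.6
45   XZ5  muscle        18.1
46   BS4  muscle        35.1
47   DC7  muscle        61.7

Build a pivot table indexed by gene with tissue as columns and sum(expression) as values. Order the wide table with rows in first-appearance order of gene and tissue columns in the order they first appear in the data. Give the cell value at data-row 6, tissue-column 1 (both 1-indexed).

With rows in first-appearance order of gene, row 6 is gene=BS4. tissue columns in first-appearance order: muscle, brain, skin, heart; column 1 is muscle.
Long rows with gene=BS4, tissue=muscle: 63.6 + 35.1 = 98.7.

98.7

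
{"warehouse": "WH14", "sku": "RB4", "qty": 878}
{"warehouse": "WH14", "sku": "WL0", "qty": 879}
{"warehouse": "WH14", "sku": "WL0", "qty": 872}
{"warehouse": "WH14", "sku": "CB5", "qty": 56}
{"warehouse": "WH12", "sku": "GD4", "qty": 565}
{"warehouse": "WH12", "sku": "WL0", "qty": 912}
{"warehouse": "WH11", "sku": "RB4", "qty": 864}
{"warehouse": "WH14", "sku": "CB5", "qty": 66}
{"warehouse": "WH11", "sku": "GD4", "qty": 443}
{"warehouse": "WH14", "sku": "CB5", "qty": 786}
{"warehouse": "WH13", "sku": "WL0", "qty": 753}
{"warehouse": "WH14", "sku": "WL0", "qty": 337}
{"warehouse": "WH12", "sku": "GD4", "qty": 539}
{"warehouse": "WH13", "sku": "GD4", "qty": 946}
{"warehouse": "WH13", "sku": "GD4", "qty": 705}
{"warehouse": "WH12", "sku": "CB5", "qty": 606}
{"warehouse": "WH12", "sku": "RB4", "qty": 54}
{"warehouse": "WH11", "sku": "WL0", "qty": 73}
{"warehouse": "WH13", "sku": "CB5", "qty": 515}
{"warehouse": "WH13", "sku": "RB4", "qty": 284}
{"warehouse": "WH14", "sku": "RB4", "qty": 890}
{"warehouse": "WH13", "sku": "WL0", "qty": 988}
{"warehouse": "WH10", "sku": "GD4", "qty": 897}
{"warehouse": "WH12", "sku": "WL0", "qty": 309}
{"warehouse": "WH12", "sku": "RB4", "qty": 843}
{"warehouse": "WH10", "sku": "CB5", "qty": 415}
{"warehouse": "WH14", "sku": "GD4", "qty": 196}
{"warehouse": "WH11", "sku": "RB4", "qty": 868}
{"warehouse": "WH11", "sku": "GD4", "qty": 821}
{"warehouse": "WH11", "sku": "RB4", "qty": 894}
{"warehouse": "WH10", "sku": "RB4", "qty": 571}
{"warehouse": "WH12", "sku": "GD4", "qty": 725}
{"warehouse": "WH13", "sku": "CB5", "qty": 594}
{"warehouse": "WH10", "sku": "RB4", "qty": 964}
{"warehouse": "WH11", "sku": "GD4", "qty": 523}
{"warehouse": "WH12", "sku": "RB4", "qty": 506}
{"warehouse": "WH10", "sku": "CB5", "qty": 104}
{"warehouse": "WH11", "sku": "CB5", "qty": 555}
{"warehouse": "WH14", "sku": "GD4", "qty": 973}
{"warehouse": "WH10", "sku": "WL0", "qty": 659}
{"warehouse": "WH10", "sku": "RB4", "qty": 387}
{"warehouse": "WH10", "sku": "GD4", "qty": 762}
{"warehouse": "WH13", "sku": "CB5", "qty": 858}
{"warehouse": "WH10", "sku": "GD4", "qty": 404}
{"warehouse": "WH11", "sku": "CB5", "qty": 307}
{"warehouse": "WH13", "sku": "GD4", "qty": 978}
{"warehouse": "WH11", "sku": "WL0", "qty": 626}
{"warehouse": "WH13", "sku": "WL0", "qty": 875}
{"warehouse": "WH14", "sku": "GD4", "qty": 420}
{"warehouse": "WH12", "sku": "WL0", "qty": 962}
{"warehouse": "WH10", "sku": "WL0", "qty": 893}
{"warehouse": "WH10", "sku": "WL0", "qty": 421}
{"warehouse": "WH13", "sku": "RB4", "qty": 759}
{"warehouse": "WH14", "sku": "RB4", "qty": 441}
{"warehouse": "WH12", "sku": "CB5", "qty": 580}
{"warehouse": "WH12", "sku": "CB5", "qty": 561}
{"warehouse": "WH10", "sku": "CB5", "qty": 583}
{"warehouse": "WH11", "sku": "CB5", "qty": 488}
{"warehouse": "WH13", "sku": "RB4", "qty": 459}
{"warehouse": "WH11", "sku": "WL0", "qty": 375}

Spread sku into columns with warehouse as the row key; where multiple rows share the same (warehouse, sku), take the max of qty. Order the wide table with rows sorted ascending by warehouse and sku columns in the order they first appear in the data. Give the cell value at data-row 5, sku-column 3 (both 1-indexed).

With rows sorted ascending by warehouse, row 5 is warehouse=WH14. sku columns in first-appearance order: RB4, WL0, CB5, GD4; column 3 is CB5.
Long rows with warehouse=WH14, sku=CB5: max(56, 66, 786) = 786.

786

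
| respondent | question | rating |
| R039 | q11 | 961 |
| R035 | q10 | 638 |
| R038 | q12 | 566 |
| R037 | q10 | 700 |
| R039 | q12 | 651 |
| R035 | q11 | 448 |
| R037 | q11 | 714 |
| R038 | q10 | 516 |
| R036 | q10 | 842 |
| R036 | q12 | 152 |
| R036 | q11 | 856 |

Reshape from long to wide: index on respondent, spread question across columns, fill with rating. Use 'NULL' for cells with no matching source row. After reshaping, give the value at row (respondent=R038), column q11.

NULL

No long-format row has respondent=R038 and question=q11, so the cell is NULL.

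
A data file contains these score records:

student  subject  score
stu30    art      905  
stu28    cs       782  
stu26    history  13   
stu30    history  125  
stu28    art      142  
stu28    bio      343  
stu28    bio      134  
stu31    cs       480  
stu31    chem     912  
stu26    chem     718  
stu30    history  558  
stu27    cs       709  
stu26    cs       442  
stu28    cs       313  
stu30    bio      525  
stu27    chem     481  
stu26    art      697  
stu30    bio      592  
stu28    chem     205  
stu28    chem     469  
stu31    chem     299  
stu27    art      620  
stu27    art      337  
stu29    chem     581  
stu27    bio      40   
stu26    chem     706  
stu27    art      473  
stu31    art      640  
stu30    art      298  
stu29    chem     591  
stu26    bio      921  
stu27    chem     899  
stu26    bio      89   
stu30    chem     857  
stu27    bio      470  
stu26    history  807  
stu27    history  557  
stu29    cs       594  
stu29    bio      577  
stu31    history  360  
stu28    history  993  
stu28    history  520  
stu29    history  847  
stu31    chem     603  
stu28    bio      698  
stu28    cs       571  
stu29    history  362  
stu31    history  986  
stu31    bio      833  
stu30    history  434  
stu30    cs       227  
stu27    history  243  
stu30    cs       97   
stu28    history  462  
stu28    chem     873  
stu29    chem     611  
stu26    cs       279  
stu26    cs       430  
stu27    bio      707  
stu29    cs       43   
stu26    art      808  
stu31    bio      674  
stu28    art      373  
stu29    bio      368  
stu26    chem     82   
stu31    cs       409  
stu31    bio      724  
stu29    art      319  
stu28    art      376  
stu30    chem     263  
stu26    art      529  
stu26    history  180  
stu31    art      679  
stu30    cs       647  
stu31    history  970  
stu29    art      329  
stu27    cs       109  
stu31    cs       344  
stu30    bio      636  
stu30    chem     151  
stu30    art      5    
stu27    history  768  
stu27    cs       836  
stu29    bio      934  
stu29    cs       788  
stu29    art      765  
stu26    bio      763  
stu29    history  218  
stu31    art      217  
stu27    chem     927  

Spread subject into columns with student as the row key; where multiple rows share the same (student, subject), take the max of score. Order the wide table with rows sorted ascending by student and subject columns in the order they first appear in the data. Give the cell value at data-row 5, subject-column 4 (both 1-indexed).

636

With rows sorted ascending by student, row 5 is student=stu30. subject columns in first-appearance order: art, cs, history, bio, chem; column 4 is bio.
Long rows with student=stu30, subject=bio: max(525, 592, 636) = 636.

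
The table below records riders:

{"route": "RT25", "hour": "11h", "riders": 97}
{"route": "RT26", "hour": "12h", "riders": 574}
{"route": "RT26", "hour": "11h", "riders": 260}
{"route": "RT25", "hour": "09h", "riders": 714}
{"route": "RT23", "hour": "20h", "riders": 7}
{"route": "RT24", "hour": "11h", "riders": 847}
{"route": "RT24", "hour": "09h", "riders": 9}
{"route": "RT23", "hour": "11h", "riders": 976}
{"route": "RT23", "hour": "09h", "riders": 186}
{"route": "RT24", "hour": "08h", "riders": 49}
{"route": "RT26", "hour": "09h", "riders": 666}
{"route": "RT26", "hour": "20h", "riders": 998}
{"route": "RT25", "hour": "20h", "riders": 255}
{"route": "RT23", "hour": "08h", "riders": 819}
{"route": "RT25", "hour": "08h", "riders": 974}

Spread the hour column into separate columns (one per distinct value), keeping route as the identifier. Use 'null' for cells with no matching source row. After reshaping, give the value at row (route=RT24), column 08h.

49

The long row with route=RT24, hour=08h has riders=49.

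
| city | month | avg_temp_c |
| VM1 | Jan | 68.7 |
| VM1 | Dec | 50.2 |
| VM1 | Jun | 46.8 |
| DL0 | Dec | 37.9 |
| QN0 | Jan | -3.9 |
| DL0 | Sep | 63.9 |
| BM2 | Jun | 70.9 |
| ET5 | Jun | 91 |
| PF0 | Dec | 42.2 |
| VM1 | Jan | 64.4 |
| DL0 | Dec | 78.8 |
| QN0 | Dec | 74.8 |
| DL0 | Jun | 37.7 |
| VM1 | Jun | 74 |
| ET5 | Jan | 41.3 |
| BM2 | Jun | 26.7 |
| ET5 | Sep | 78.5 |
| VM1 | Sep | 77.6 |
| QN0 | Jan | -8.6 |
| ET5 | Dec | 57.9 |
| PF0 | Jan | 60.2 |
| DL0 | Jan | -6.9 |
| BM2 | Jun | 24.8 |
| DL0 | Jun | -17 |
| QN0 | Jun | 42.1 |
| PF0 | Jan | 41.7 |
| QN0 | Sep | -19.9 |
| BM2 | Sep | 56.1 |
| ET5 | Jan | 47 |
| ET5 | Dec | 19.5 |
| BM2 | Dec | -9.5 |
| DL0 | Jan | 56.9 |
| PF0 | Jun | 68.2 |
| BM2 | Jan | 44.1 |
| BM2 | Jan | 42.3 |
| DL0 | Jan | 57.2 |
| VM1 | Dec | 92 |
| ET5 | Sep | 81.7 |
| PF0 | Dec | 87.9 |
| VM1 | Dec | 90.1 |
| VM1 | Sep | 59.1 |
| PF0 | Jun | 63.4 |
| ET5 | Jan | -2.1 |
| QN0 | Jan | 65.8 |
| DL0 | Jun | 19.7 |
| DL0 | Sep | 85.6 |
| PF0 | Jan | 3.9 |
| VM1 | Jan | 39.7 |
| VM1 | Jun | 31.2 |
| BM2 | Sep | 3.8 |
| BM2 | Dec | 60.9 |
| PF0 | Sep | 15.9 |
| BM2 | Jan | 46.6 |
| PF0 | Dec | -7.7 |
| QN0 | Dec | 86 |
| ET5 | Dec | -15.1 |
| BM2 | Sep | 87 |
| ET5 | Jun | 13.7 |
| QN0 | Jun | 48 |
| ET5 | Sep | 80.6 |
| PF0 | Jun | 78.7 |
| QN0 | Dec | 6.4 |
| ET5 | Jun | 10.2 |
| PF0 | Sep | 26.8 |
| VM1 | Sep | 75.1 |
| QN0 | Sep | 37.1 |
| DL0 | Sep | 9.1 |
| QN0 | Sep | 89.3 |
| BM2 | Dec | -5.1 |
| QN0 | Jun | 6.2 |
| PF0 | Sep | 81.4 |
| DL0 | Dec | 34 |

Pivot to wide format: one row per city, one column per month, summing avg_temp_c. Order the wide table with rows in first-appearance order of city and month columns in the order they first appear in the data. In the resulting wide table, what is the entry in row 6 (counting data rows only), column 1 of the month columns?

105.8

With rows in first-appearance order of city, row 6 is city=PF0. month columns in first-appearance order: Jan, Dec, Jun, Sep; column 1 is Jan.
Long rows with city=PF0, month=Jan: 60.2 + 41.7 + 3.9 = 105.8.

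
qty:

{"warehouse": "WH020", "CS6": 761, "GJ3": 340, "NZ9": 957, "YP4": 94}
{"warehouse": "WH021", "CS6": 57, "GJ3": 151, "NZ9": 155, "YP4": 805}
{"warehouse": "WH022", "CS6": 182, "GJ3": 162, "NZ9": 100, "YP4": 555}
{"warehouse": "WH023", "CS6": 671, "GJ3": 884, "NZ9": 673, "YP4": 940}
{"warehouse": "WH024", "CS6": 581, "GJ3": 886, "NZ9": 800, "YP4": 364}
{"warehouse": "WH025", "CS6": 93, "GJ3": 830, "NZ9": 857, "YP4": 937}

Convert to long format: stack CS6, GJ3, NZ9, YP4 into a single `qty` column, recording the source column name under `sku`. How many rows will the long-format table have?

6 warehouse values × 4 melted columns = 24 rows.

24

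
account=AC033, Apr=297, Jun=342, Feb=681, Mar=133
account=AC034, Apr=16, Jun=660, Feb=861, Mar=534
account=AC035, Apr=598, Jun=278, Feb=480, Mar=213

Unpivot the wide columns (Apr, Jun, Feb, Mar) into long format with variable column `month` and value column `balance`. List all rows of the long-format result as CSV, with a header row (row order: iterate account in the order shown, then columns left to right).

account,month,balance
AC033,Apr,297
AC033,Jun,342
AC033,Feb,681
AC033,Mar,133
AC034,Apr,16
AC034,Jun,660
AC034,Feb,861
AC034,Mar,534
AC035,Apr,598
AC035,Jun,278
AC035,Feb,480
AC035,Mar,213

Each (account, column) pair becomes one row: 3 × 4 = 12 rows.
For example, (AC033, Apr) → balance=297.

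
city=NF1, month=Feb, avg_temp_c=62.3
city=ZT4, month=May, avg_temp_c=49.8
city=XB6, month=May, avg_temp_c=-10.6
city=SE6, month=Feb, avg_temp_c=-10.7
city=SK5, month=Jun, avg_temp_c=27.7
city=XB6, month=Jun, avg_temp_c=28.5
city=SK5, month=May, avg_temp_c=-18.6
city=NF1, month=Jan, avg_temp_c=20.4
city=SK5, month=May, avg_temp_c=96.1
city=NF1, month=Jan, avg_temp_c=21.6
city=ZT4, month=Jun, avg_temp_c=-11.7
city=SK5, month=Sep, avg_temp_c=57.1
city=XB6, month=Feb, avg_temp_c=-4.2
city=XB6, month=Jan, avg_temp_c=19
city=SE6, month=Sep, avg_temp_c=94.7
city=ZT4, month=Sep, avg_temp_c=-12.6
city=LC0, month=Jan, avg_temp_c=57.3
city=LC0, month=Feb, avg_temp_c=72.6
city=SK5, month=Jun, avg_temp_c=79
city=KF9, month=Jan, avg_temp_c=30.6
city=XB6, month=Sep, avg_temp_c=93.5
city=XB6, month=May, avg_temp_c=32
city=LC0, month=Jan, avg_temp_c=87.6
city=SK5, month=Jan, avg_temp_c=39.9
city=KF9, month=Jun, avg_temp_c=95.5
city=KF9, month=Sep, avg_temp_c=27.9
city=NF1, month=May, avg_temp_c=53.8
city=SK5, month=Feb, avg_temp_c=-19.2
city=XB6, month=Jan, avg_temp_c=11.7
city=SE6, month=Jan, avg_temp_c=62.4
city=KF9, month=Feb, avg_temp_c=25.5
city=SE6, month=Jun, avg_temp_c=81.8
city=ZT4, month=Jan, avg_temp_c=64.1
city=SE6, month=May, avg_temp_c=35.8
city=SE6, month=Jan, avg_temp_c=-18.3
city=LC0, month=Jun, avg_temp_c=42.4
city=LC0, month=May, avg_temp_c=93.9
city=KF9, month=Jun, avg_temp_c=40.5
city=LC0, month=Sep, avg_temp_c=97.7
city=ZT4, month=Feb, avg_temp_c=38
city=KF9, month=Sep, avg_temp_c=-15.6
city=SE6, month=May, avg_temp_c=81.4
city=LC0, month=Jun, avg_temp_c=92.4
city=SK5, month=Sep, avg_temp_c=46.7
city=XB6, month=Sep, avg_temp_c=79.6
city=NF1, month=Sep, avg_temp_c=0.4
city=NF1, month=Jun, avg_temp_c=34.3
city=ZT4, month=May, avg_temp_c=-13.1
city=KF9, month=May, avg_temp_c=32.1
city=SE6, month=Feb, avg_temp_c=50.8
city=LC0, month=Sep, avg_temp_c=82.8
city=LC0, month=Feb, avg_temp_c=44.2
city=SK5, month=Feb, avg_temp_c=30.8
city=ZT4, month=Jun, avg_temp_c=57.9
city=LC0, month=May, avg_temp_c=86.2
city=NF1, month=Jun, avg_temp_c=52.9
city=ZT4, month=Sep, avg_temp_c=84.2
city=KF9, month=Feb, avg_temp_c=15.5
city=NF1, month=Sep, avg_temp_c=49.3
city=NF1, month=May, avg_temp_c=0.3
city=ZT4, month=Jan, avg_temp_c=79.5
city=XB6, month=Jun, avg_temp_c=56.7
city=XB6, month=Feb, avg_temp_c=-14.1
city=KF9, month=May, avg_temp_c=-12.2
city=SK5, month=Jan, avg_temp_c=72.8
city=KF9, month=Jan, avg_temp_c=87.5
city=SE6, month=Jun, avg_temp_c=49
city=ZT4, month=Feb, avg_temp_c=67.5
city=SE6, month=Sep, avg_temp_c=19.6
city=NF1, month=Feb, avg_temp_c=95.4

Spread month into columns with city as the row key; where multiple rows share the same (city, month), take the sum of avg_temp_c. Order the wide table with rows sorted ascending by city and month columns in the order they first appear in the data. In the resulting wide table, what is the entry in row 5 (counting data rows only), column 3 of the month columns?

106.7

With rows sorted ascending by city, row 5 is city=SK5. month columns in first-appearance order: Feb, May, Jun, Jan, Sep; column 3 is Jun.
Long rows with city=SK5, month=Jun: 27.7 + 79 = 106.7.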